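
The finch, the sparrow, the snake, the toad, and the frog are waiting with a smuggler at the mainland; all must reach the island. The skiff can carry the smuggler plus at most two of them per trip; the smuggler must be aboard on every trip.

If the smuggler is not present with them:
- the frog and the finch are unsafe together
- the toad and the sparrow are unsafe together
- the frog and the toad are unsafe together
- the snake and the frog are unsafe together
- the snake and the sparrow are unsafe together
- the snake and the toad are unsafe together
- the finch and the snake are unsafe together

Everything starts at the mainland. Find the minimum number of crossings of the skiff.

impossible

Whatever the first load, the items left behind include a forbidden pair without the smuggler. No opening move is safe, so no plan exists.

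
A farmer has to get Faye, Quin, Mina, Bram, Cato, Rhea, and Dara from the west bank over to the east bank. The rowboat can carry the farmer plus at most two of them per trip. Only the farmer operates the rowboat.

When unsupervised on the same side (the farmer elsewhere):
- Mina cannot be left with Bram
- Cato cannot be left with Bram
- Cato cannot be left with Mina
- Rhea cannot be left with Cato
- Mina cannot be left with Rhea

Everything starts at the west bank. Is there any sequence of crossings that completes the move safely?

Yes

1. Farmer goes to the east bank with Cato and Mina.  [the west bank: Bram, Dara, Faye, Quin, Rhea | the east bank: Cato, Mina]
2. Farmer goes back to the west bank with Mina.  [the west bank: Bram, Dara, Faye, Mina, Quin, Rhea | the east bank: Cato]
3. Farmer goes to the east bank with Faye and Mina.  [the west bank: Bram, Dara, Quin, Rhea | the east bank: Cato, Faye, Mina]
4. Farmer goes back to the west bank with Mina.  [the west bank: Bram, Dara, Mina, Quin, Rhea | the east bank: Cato, Faye]
5. Farmer goes to the east bank with Mina and Quin.  [the west bank: Bram, Dara, Rhea | the east bank: Cato, Faye, Mina, Quin]
6. Farmer goes back to the west bank with Mina.  [the west bank: Bram, Dara, Mina, Rhea | the east bank: Cato, Faye, Quin]
7. Farmer goes to the east bank with Dara and Mina.  [the west bank: Bram, Rhea | the east bank: Cato, Dara, Faye, Mina, Quin]
8. Farmer goes back to the west bank with Mina.  [the west bank: Bram, Mina, Rhea | the east bank: Cato, Dara, Faye, Quin]
9. Farmer goes to the east bank with Bram and Rhea.  [the west bank: Mina | the east bank: Bram, Cato, Dara, Faye, Quin, Rhea]
10. Farmer goes back to the west bank with Cato.  [the west bank: Cato, Mina | the east bank: Bram, Dara, Faye, Quin, Rhea]
11. Farmer goes to the east bank with Cato and Mina.  [the west bank: — | the east bank: Bram, Cato, Dara, Faye, Mina, Quin, Rhea]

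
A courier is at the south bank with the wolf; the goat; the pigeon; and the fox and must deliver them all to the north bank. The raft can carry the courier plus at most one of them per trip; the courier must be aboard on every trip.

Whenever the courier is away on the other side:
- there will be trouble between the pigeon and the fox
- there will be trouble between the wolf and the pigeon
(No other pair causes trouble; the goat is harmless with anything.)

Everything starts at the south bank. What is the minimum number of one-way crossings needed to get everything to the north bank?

Counting alone: the courier can take at most 1 across per trip to the north bank, so moving all 4 needs at least 4 loaded trips out, with a return between consecutive ones — at least 7 crossings.
The safety rule pushes this higher. Following every safe sequence of crossings, the most of the 4 that can be at the north bank as the raft arrives there on crossing 7 is 3 — never all 4.
So no plan with fewer than 9 crossings exists, and this one achieves 9:
1. Courier goes to the north bank with the pigeon.  [the south bank: the fox, the goat, the wolf | the north bank: the pigeon]
2. Courier goes back to the south bank alone.  [the south bank: the fox, the goat, the wolf | the north bank: the pigeon]
3. Courier goes to the north bank with the wolf.  [the south bank: the fox, the goat | the north bank: the pigeon, the wolf]
4. Courier goes back to the south bank with the pigeon.  [the south bank: the fox, the goat, the pigeon | the north bank: the wolf]
5. Courier goes to the north bank with the fox.  [the south bank: the goat, the pigeon | the north bank: the fox, the wolf]
6. Courier goes back to the south bank alone.  [the south bank: the goat, the pigeon | the north bank: the fox, the wolf]
7. Courier goes to the north bank with the goat.  [the south bank: the pigeon | the north bank: the fox, the goat, the wolf]
8. Courier goes back to the south bank alone.  [the south bank: the pigeon | the north bank: the fox, the goat, the wolf]
9. Courier goes to the north bank with the pigeon.  [the south bank: — | the north bank: the fox, the goat, the pigeon, the wolf]

9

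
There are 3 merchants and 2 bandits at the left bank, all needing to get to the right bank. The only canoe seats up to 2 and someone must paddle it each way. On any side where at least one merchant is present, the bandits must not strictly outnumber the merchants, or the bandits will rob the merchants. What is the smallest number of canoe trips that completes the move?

Counting alone: each trip to the right bank takes at most 2 across and each return brings at least 1 back, so after t trips out (and t−1 returns) at most 2t − (t−1) of the 5 are across; that first reaches 5 at t = 4, so at least 7 crossings are needed.
The plan below uses exactly 7 crossings, so it is optimal:
1. 2 bandits → the right bank.  (the left bank: 3M 0B; the right bank: 0M 2B)
2. 1 bandit ← the left bank.  (the left bank: 3M 1B; the right bank: 0M 1B)
3. 2 merchants → the right bank.  (the left bank: 1M 1B; the right bank: 2M 1B)
4. 1 merchant ← the left bank.  (the left bank: 2M 1B; the right bank: 1M 1B)
5. 1 merchant and 1 bandit → the right bank.  (the left bank: 1M 0B; the right bank: 2M 2B)
6. 1 bandit ← the left bank.  (the left bank: 1M 1B; the right bank: 2M 1B)
7. 1 merchant and 1 bandit → the right bank.  (the left bank: 0M 0B; the right bank: 3M 2B)

7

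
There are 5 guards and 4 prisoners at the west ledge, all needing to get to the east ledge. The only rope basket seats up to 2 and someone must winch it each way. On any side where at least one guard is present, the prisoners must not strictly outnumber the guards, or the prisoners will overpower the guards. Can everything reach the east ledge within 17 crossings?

Yes

Yes — this plan uses 15 crossings (≤ 17):
1. 2 prisoners → the east ledge.  (the west ledge: 5G 2P; the east ledge: 0G 2P)
2. 1 prisoner ← the west ledge.  (the west ledge: 5G 3P; the east ledge: 0G 1P)
3. 2 prisoners → the east ledge.  (the west ledge: 5G 1P; the east ledge: 0G 3P)
4. 1 prisoner ← the west ledge.  (the west ledge: 5G 2P; the east ledge: 0G 2P)
5. 2 guards → the east ledge.  (the west ledge: 3G 2P; the east ledge: 2G 2P)
6. 1 prisoner ← the west ledge.  (the west ledge: 3G 3P; the east ledge: 2G 1P)
7. 1 guard and 1 prisoner → the east ledge.  (the west ledge: 2G 2P; the east ledge: 3G 2P)
8. 1 guard ← the west ledge.  (the west ledge: 3G 2P; the east ledge: 2G 2P)
9. 1 guard and 1 prisoner → the east ledge.  (the west ledge: 2G 1P; the east ledge: 3G 3P)
10. 1 prisoner ← the west ledge.  (the west ledge: 2G 2P; the east ledge: 3G 2P)
11. 1 guard and 1 prisoner → the east ledge.  (the west ledge: 1G 1P; the east ledge: 4G 3P)
12. 1 guard ← the west ledge.  (the west ledge: 2G 1P; the east ledge: 3G 3P)
13. 1 guard and 1 prisoner → the east ledge.  (the west ledge: 1G 0P; the east ledge: 4G 4P)
14. 1 prisoner ← the west ledge.  (the west ledge: 1G 1P; the east ledge: 4G 3P)
15. 1 guard and 1 prisoner → the east ledge.  (the west ledge: 0G 0P; the east ledge: 5G 4P)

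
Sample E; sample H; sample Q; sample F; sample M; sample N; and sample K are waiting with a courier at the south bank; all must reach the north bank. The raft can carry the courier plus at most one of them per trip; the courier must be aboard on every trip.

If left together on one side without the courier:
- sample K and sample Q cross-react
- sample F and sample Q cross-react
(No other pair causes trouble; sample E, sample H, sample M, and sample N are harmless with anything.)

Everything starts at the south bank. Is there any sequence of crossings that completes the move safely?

1. Courier goes to the north bank with sample Q.  [the south bank: sample E, sample F, sample H, sample K, sample M, sample N | the north bank: sample Q]
2. Courier goes back to the south bank alone.  [the south bank: sample E, sample F, sample H, sample K, sample M, sample N | the north bank: sample Q]
3. Courier goes to the north bank with sample E.  [the south bank: sample F, sample H, sample K, sample M, sample N | the north bank: sample E, sample Q]
4. Courier goes back to the south bank alone.  [the south bank: sample F, sample H, sample K, sample M, sample N | the north bank: sample E, sample Q]
5. Courier goes to the north bank with sample H.  [the south bank: sample F, sample K, sample M, sample N | the north bank: sample E, sample H, sample Q]
6. Courier goes back to the south bank alone.  [the south bank: sample F, sample K, sample M, sample N | the north bank: sample E, sample H, sample Q]
7. Courier goes to the north bank with sample F.  [the south bank: sample K, sample M, sample N | the north bank: sample E, sample F, sample H, sample Q]
8. Courier goes back to the south bank with sample Q.  [the south bank: sample K, sample M, sample N, sample Q | the north bank: sample E, sample F, sample H]
9. Courier goes to the north bank with sample K.  [the south bank: sample M, sample N, sample Q | the north bank: sample E, sample F, sample H, sample K]
10. Courier goes back to the south bank alone.  [the south bank: sample M, sample N, sample Q | the north bank: sample E, sample F, sample H, sample K]
11. Courier goes to the north bank with sample M.  [the south bank: sample N, sample Q | the north bank: sample E, sample F, sample H, sample K, sample M]
12. Courier goes back to the south bank alone.  [the south bank: sample N, sample Q | the north bank: sample E, sample F, sample H, sample K, sample M]
13. Courier goes to the north bank with sample N.  [the south bank: sample Q | the north bank: sample E, sample F, sample H, sample K, sample M, sample N]
14. Courier goes back to the south bank alone.  [the south bank: sample Q | the north bank: sample E, sample F, sample H, sample K, sample M, sample N]
15. Courier goes to the north bank with sample Q.  [the south bank: — | the north bank: sample E, sample F, sample H, sample K, sample M, sample N, sample Q]

Yes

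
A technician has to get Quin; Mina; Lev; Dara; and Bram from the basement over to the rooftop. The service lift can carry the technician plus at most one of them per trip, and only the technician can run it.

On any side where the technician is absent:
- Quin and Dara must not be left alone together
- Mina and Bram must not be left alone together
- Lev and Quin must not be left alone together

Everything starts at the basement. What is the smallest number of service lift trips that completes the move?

Whatever the first load, the items left behind include a forbidden pair without the technician. No opening move is safe, so no plan exists.

impossible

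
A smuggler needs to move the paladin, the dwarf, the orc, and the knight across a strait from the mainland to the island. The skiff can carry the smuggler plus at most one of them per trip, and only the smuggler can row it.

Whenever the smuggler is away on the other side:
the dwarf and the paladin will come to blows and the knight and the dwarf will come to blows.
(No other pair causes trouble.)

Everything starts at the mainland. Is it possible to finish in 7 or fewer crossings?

Counting alone: the smuggler can take at most 1 across per trip to the island, so moving all 4 needs at least 4 loaded trips out, with a return between consecutive ones — at least 7 crossings.
The safety rule pushes this higher. Following every safe sequence of crossings, the most of the 4 that can be at the island as the skiff arrives there on crossing 7 is 3 — never all 4.
So the move cannot be finished within 7 crossings. (The shortest complete plan takes 9:)
1. Smuggler goes to the island with the dwarf.
2. Smuggler goes back to the mainland alone.
3. Smuggler goes to the island with the paladin.
4. Smuggler goes back to the mainland with the dwarf.
5. Smuggler goes to the island with the knight.
6. Smuggler goes back to the mainland alone.
7. Smuggler goes to the island with the orc.
8. Smuggler goes back to the mainland alone.
9. Smuggler goes to the island with the dwarf.

No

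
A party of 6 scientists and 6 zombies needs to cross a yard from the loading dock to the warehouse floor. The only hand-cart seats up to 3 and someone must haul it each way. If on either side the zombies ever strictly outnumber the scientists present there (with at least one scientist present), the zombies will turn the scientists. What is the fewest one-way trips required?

Following every safe sequence of crossings from the start, the most of the 12 that can be at the warehouse floor as the hand-cart arrives there on crossings 1, 3, 5 is 3, 5, 6 respectively; the best ever achieved is 6 of 12.
From crossing 7 on, no configuration arises that was not already reachable earlier: only 17 distinct safe configurations (who is on which side, and where the hand-cart is) can ever be reached, none of them has everyone across, and every continuation just revisits them. They are: 0 scientists + 0 zombies across (hand-cart back at the start); 0 scientists + 1 zombie across (hand-cart there); 0 scientists + 1 zombie across (hand-cart back at the start); 0 scientists + 2 zombies across (hand-cart there); 0 scientists + 2 zombies across (hand-cart back at the start); 0 scientists + 3 zombies across (hand-cart there); 0 scientists + 3 zombies across (hand-cart back at the start); 0 scientists + 4 zombies across (hand-cart there); 0 scientists + 4 zombies across (hand-cart back at the start); 0 scientists + 5 zombies across (hand-cart there); 0 scientists + 5 zombies across (hand-cart back at the start); 0 scientists + 6 zombies across (hand-cart there); 1 scientist + 1 zombie across (hand-cart there); 1 scientist + 1 zombie across (hand-cart back at the start); 2 scientists + 2 zombies across (hand-cart there); 2 scientists + 2 zombies across (hand-cart back at the start); 3 scientists + 3 zombies across (hand-cart there). So no valid plan exists.

impossible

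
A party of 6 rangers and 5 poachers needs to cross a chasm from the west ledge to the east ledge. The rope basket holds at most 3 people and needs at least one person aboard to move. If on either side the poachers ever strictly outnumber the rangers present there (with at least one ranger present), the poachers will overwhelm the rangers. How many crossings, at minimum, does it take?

Counting alone: each trip to the east ledge takes at most 3 across and each return brings at least 1 back, so after t trips out (and t−1 returns) at most 3t − (t−1) of the 11 are across; that first reaches 11 at t = 5, so at least 9 crossings are needed.
The plan below uses exactly 9 crossings, so it is optimal:
1. 3 poachers → the east ledge.  (the west ledge: 6R 2P; the east ledge: 0R 3P)
2. 1 poacher ← the west ledge.  (the west ledge: 6R 3P; the east ledge: 0R 2P)
3. 3 rangers → the east ledge.  (the west ledge: 3R 3P; the east ledge: 3R 2P)
4. 1 ranger ← the west ledge.  (the west ledge: 4R 3P; the east ledge: 2R 2P)
5. 2 rangers and 1 poacher → the east ledge.  (the west ledge: 2R 2P; the east ledge: 4R 3P)
6. 1 ranger ← the west ledge.  (the west ledge: 3R 2P; the east ledge: 3R 3P)
7. 2 rangers and 1 poacher → the east ledge.  (the west ledge: 1R 1P; the east ledge: 5R 4P)
8. 1 ranger ← the west ledge.  (the west ledge: 2R 1P; the east ledge: 4R 4P)
9. 2 rangers and 1 poacher → the east ledge.  (the west ledge: 0R 0P; the east ledge: 6R 5P)

9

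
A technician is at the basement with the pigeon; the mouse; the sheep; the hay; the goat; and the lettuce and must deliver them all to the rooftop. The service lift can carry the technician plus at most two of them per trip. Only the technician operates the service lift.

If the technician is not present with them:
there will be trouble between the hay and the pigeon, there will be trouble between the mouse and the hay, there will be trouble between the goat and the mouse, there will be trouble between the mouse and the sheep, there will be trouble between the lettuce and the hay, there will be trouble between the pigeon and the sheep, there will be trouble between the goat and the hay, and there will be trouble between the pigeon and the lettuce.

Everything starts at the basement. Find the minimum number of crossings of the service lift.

impossible

Whatever the first load, the items left behind include a forbidden pair without the technician. No opening move is safe, so no plan exists.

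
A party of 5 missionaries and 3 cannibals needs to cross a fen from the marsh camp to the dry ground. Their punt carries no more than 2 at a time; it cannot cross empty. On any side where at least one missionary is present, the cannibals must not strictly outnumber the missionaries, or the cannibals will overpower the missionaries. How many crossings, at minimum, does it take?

Counting alone: each trip to the dry ground takes at most 2 across and each return brings at least 1 back, so after t trips out (and t−1 returns) at most 2t − (t−1) of the 8 are across; that first reaches 8 at t = 7, so at least 13 crossings are needed.
The plan below uses exactly 13 crossings, so it is optimal:
1. 2 cannibals → the dry ground.  (the marsh camp: 5M 1C; the dry ground: 0M 2C)
2. 1 cannibal ← the marsh camp.  (the marsh camp: 5M 2C; the dry ground: 0M 1C)
3. 2 cannibals → the dry ground.  (the marsh camp: 5M 0C; the dry ground: 0M 3C)
4. 1 cannibal ← the marsh camp.  (the marsh camp: 5M 1C; the dry ground: 0M 2C)
5. 2 missionaries → the dry ground.  (the marsh camp: 3M 1C; the dry ground: 2M 2C)
6. 1 cannibal ← the marsh camp.  (the marsh camp: 3M 2C; the dry ground: 2M 1C)
7. 1 missionary and 1 cannibal → the dry ground.  (the marsh camp: 2M 1C; the dry ground: 3M 2C)
8. 1 cannibal ← the marsh camp.  (the marsh camp: 2M 2C; the dry ground: 3M 1C)
9. 2 cannibals → the dry ground.  (the marsh camp: 2M 0C; the dry ground: 3M 3C)
10. 1 cannibal ← the marsh camp.  (the marsh camp: 2M 1C; the dry ground: 3M 2C)
11. 1 missionary and 1 cannibal → the dry ground.  (the marsh camp: 1M 0C; the dry ground: 4M 3C)
12. 1 cannibal ← the marsh camp.  (the marsh camp: 1M 1C; the dry ground: 4M 2C)
13. 1 missionary and 1 cannibal → the dry ground.  (the marsh camp: 0M 0C; the dry ground: 5M 3C)

13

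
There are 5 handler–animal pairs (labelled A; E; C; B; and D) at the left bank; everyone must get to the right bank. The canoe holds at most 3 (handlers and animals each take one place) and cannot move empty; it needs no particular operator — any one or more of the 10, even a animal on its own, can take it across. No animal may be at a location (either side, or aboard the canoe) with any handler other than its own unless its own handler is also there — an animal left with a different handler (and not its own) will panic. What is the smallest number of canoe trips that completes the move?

11

Counting alone: each trip to the right bank takes at most 3 across and each return brings at least 1 back, so after t trips out (and t−1 returns) at most 3t − (t−1) of the 10 are across; that first reaches 10 at t = 5, so at least 9 crossings are needed.
The safety rule pushes this higher. Following every safe sequence of crossings, the most of the 10 that can be at the right bank as the canoe arrives there on crossing 9 is 9 — never all 10.
So no plan with fewer than 11 crossings exists, and this one achieves 11:
1. animal A and handler A cross → the right bank.
2. handler A crosses ← the left bank.
3. animal B, animal C, and animal E cross → the right bank.
4. animal A crosses ← the left bank.
5. handler B, handler C, and handler E cross → the right bank.
6. animal E and handler E cross ← the left bank.
7. handler A, handler D, and handler E cross → the right bank.
8. animal C crosses ← the left bank.
9. animal A and animal E cross → the right bank.
10. animal A crosses ← the left bank.
11. animal A, animal C, and animal D cross → the right bank.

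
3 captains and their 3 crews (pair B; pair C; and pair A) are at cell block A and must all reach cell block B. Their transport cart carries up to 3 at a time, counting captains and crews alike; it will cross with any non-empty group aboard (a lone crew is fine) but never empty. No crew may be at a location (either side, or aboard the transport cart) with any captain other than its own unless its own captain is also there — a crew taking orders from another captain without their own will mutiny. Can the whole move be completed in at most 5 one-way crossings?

Yes — this plan uses 5 crossings (≤ 5):
1. captain B and crew B cross → cell block B.
2. captain B crosses ← cell block A.
3. captain A, captain B, and captain C cross → cell block B.
4. crew B crosses ← cell block A.
5. crew A, crew B, and crew C cross → cell block B.

Yes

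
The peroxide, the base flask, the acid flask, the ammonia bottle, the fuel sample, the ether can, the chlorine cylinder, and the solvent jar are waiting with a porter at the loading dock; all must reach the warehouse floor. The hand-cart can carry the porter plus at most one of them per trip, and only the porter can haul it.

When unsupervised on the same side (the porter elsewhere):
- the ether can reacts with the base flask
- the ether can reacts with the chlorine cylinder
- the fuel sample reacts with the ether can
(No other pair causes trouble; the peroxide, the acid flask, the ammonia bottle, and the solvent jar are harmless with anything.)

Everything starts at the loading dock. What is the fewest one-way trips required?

impossible

Following every safe sequence of crossings from the start, the most of the 8 that can be at the warehouse floor as the hand-cart arrives there on crossings 1, 3, 5, 7, 9, 11 is 1, 2, 3, 4, 5, 6 respectively; the best ever achieved is 6 of 8.
From crossing 13 on, no configuration arises that was not already reachable earlier: only 144 distinct safe configurations (who is on which side, and where the hand-cart is) can ever be reached, none of them has everyone across, and every continuation just revisits them. So no valid plan exists.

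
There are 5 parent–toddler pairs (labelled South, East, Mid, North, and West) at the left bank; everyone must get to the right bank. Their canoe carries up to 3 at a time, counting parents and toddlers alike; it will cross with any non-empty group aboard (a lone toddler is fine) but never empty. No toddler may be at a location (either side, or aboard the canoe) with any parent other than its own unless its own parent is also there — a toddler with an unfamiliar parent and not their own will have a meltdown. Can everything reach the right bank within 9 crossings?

Counting alone: each trip to the right bank takes at most 3 across and each return brings at least 1 back, so after t trips out (and t−1 returns) at most 3t − (t−1) of the 10 are across; that first reaches 10 at t = 5, so at least 9 crossings are needed.
The safety rule pushes this higher. Following every safe sequence of crossings, the most of the 10 that can be at the right bank as the canoe arrives there on crossing 9 is 9 — never all 10.
So the move cannot be finished within 9 crossings. (The shortest complete plan takes 11:)
1. parent South and toddler South cross → the right bank.
2. parent South crosses ← the left bank.
3. toddler East, toddler Mid, and toddler North cross → the right bank.
4. toddler South crosses ← the left bank.
5. parent East, parent Mid, and parent North cross → the right bank.
6. parent East and toddler East cross ← the left bank.
7. parent East, parent South, and parent West cross → the right bank.
8. toddler Mid crosses ← the left bank.
9. toddler East and toddler South cross → the right bank.
10. toddler South crosses ← the left bank.
11. toddler Mid, toddler South, and toddler West cross → the right bank.

No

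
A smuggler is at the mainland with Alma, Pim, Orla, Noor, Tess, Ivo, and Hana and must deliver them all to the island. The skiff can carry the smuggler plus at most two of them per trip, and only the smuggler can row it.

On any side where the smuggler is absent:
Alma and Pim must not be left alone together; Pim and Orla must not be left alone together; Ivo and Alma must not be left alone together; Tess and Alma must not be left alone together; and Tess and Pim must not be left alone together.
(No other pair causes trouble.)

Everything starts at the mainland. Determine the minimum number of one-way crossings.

11

Counting alone: the smuggler can take at most 2 across per trip to the island, so moving all 7 needs at least 4 loaded trips out, with a return between consecutive ones — at least 7 crossings.
The safety rule pushes this higher. Following every safe sequence of crossings, the most of the 7 that can be at the island as the skiff arrives there on crossings 7, 9 is 5, 6 respectively — never all 7.
So no plan with fewer than 11 crossings exists, and this one achieves 11:
1. Smuggler goes to the island with Alma and Pim.
2. Smuggler goes back to the mainland with Alma.
3. Smuggler goes to the island with Alma and Orla.
4. Smuggler goes back to the mainland with Pim.
5. Smuggler goes to the island with Noor and Pim.
6. Smuggler goes back to the mainland with Pim.
7. Smuggler goes to the island with Hana and Pim.
8. Smuggler goes back to the mainland with Pim.
9. Smuggler goes to the island with Ivo and Tess.
10. Smuggler goes back to the mainland with Alma.
11. Smuggler goes to the island with Alma and Pim.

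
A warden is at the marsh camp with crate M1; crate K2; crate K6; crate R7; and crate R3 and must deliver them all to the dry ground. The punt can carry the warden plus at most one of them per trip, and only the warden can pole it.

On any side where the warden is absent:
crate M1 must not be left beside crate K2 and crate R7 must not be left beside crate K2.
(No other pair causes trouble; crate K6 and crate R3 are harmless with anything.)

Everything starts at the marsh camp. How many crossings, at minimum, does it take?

11

Counting alone: the warden can take at most 1 across per trip to the dry ground, so moving all 5 needs at least 5 loaded trips out, with a return between consecutive ones — at least 9 crossings.
The safety rule pushes this higher. Following every safe sequence of crossings, the most of the 5 that can be at the dry ground as the punt arrives there on crossing 9 is 4 — never all 5.
So no plan with fewer than 11 crossings exists, and this one achieves 11:
1. Warden goes to the dry ground with crate K2.  [the marsh camp: crate K6, crate M1, crate R3, crate R7 | the dry ground: crate K2]
2. Warden goes back to the marsh camp alone.  [the marsh camp: crate K6, crate M1, crate R3, crate R7 | the dry ground: crate K2]
3. Warden goes to the dry ground with crate M1.  [the marsh camp: crate K6, crate R3, crate R7 | the dry ground: crate K2, crate M1]
4. Warden goes back to the marsh camp with crate K2.  [the marsh camp: crate K2, crate K6, crate R3, crate R7 | the dry ground: crate M1]
5. Warden goes to the dry ground with crate R7.  [the marsh camp: crate K2, crate K6, crate R3 | the dry ground: crate M1, crate R7]
6. Warden goes back to the marsh camp alone.  [the marsh camp: crate K2, crate K6, crate R3 | the dry ground: crate M1, crate R7]
7. Warden goes to the dry ground with crate K6.  [the marsh camp: crate K2, crate R3 | the dry ground: crate K6, crate M1, crate R7]
8. Warden goes back to the marsh camp alone.  [the marsh camp: crate K2, crate R3 | the dry ground: crate K6, crate M1, crate R7]
9. Warden goes to the dry ground with crate R3.  [the marsh camp: crate K2 | the dry ground: crate K6, crate M1, crate R3, crate R7]
10. Warden goes back to the marsh camp alone.  [the marsh camp: crate K2 | the dry ground: crate K6, crate M1, crate R3, crate R7]
11. Warden goes to the dry ground with crate K2.  [the marsh camp: — | the dry ground: crate K2, crate K6, crate M1, crate R3, crate R7]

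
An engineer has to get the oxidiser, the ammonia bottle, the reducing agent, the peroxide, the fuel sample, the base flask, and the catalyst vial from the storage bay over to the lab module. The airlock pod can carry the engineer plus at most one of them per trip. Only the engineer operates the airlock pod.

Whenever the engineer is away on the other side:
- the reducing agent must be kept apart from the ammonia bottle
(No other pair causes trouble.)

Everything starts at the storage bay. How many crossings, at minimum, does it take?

13

Counting alone: the engineer can take at most 1 across per trip to the lab module, so moving all 7 needs at least 7 loaded trips out, with a return between consecutive ones — at least 13 crossings.
The plan below uses exactly 13 crossings, so it is optimal:
1. Engineer goes to the lab module with the ammonia bottle.  [the storage bay: the base flask, the catalyst vial, the fuel sample, the oxidiser, the peroxide, the reducing agent | the lab module: the ammonia bottle]
2. Engineer goes back to the storage bay alone.  [the storage bay: the base flask, the catalyst vial, the fuel sample, the oxidiser, the peroxide, the reducing agent | the lab module: the ammonia bottle]
3. Engineer goes to the lab module with the oxidiser.  [the storage bay: the base flask, the catalyst vial, the fuel sample, the peroxide, the reducing agent | the lab module: the ammonia bottle, the oxidiser]
4. Engineer goes back to the storage bay alone.  [the storage bay: the base flask, the catalyst vial, the fuel sample, the peroxide, the reducing agent | the lab module: the ammonia bottle, the oxidiser]
5. Engineer goes to the lab module with the peroxide.  [the storage bay: the base flask, the catalyst vial, the fuel sample, the reducing agent | the lab module: the ammonia bottle, the oxidiser, the peroxide]
6. Engineer goes back to the storage bay alone.  [the storage bay: the base flask, the catalyst vial, the fuel sample, the reducing agent | the lab module: the ammonia bottle, the oxidiser, the peroxide]
7. Engineer goes to the lab module with the fuel sample.  [the storage bay: the base flask, the catalyst vial, the reducing agent | the lab module: the ammonia bottle, the fuel sample, the oxidiser, the peroxide]
8. Engineer goes back to the storage bay alone.  [the storage bay: the base flask, the catalyst vial, the reducing agent | the lab module: the ammonia bottle, the fuel sample, the oxidiser, the peroxide]
9. Engineer goes to the lab module with the base flask.  [the storage bay: the catalyst vial, the reducing agent | the lab module: the ammonia bottle, the base flask, the fuel sample, the oxidiser, the peroxide]
10. Engineer goes back to the storage bay alone.  [the storage bay: the catalyst vial, the reducing agent | the lab module: the ammonia bottle, the base flask, the fuel sample, the oxidiser, the peroxide]
11. Engineer goes to the lab module with the catalyst vial.  [the storage bay: the reducing agent | the lab module: the ammonia bottle, the base flask, the catalyst vial, the fuel sample, the oxidiser, the peroxide]
12. Engineer goes back to the storage bay alone.  [the storage bay: the reducing agent | the lab module: the ammonia bottle, the base flask, the catalyst vial, the fuel sample, the oxidiser, the peroxide]
13. Engineer goes to the lab module with the reducing agent.  [the storage bay: — | the lab module: the ammonia bottle, the base flask, the catalyst vial, the fuel sample, the oxidiser, the peroxide, the reducing agent]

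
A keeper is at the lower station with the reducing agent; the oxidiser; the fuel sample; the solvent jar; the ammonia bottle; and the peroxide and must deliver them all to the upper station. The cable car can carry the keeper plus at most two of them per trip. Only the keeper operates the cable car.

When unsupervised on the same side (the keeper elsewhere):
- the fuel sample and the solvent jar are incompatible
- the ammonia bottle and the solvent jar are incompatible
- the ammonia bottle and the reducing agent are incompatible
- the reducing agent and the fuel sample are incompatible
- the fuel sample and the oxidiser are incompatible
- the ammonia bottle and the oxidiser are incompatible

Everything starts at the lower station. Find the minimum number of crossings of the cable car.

7

Counting alone: the keeper can take at most 2 across per trip to the upper station, so moving all 6 needs at least 3 loaded trips out, with a return between consecutive ones — at least 5 crossings.
The safety rule pushes this higher. Following every safe sequence of crossings, the most of the 6 that can be at the upper station as the cable car arrives there on crossing 5 is 5 — never all 6.
So no plan with fewer than 7 crossings exists, and this one achieves 7:
1. Keeper goes to the upper station with the ammonia bottle and the fuel sample.  [the lower station: the oxidiser, the peroxide, the reducing agent, the solvent jar | the upper station: the ammonia bottle, the fuel sample]
2. Keeper goes back to the lower station alone.  [the lower station: the oxidiser, the peroxide, the reducing agent, the solvent jar | the upper station: the ammonia bottle, the fuel sample]
3. Keeper goes to the upper station with the oxidiser and the reducing agent.  [the lower station: the peroxide, the solvent jar | the upper station: the ammonia bottle, the fuel sample, the oxidiser, the reducing agent]
4. Keeper goes back to the lower station with the ammonia bottle and the fuel sample.  [the lower station: the ammonia bottle, the fuel sample, the peroxide, the solvent jar | the upper station: the oxidiser, the reducing agent]
5. Keeper goes to the upper station with the peroxide and the solvent jar.  [the lower station: the ammonia bottle, the fuel sample | the upper station: the oxidiser, the peroxide, the reducing agent, the solvent jar]
6. Keeper goes back to the lower station alone.  [the lower station: the ammonia bottle, the fuel sample | the upper station: the oxidiser, the peroxide, the reducing agent, the solvent jar]
7. Keeper goes to the upper station with the ammonia bottle and the fuel sample.  [the lower station: — | the upper station: the ammonia bottle, the fuel sample, the oxidiser, the peroxide, the reducing agent, the solvent jar]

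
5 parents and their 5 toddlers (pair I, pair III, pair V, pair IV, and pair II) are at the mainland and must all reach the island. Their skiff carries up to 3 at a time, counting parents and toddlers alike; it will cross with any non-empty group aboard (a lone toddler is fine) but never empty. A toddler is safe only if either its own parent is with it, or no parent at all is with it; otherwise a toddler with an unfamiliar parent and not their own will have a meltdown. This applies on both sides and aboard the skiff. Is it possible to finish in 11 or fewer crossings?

Yes

Yes — this plan uses 11 crossings (≤ 11):
1. parent I and toddler I cross → the island.
2. parent I crosses ← the mainland.
3. toddler III, toddler IV, and toddler V cross → the island.
4. toddler I crosses ← the mainland.
5. parent III, parent IV, and parent V cross → the island.
6. parent III and toddler III cross ← the mainland.
7. parent I, parent II, and parent III cross → the island.
8. toddler V crosses ← the mainland.
9. toddler I and toddler III cross → the island.
10. toddler I crosses ← the mainland.
11. toddler I, toddler II, and toddler V cross → the island.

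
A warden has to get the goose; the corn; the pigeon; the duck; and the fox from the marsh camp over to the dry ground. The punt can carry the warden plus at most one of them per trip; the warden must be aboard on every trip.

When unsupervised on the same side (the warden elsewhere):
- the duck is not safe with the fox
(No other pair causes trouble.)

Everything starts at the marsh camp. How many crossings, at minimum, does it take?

9

Counting alone: the warden can take at most 1 across per trip to the dry ground, so moving all 5 needs at least 5 loaded trips out, with a return between consecutive ones — at least 9 crossings.
The plan below uses exactly 9 crossings, so it is optimal:
1. Warden goes to the dry ground with the duck.
2. Warden goes back to the marsh camp alone.
3. Warden goes to the dry ground with the goose.
4. Warden goes back to the marsh camp alone.
5. Warden goes to the dry ground with the corn.
6. Warden goes back to the marsh camp alone.
7. Warden goes to the dry ground with the pigeon.
8. Warden goes back to the marsh camp alone.
9. Warden goes to the dry ground with the fox.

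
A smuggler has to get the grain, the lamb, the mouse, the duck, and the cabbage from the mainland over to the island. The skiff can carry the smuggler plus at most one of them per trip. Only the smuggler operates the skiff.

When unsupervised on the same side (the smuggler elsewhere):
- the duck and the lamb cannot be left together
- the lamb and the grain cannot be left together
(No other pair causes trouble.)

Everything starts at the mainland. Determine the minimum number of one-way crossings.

11

Counting alone: the smuggler can take at most 1 across per trip to the island, so moving all 5 needs at least 5 loaded trips out, with a return between consecutive ones — at least 9 crossings.
The safety rule pushes this higher. Following every safe sequence of crossings, the most of the 5 that can be at the island as the skiff arrives there on crossing 9 is 4 — never all 5.
So no plan with fewer than 11 crossings exists, and this one achieves 11:
1. Smuggler goes to the island with the lamb.
2. Smuggler goes back to the mainland alone.
3. Smuggler goes to the island with the grain.
4. Smuggler goes back to the mainland with the lamb.
5. Smuggler goes to the island with the duck.
6. Smuggler goes back to the mainland alone.
7. Smuggler goes to the island with the mouse.
8. Smuggler goes back to the mainland alone.
9. Smuggler goes to the island with the cabbage.
10. Smuggler goes back to the mainland alone.
11. Smuggler goes to the island with the lamb.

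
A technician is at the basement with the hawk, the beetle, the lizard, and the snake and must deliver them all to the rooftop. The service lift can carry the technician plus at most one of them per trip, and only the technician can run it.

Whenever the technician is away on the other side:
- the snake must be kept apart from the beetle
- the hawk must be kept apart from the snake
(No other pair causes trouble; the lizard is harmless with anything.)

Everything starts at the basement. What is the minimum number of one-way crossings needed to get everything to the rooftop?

Counting alone: the technician can take at most 1 across per trip to the rooftop, so moving all 4 needs at least 4 loaded trips out, with a return between consecutive ones — at least 7 crossings.
The safety rule pushes this higher. Following every safe sequence of crossings, the most of the 4 that can be at the rooftop as the service lift arrives there on crossing 7 is 3 — never all 4.
So no plan with fewer than 9 crossings exists, and this one achieves 9:
1. Technician goes to the rooftop with the snake.  [the basement: the beetle, the hawk, the lizard | the rooftop: the snake]
2. Technician goes back to the basement alone.  [the basement: the beetle, the hawk, the lizard | the rooftop: the snake]
3. Technician goes to the rooftop with the hawk.  [the basement: the beetle, the lizard | the rooftop: the hawk, the snake]
4. Technician goes back to the basement with the snake.  [the basement: the beetle, the lizard, the snake | the rooftop: the hawk]
5. Technician goes to the rooftop with the beetle.  [the basement: the lizard, the snake | the rooftop: the beetle, the hawk]
6. Technician goes back to the basement alone.  [the basement: the lizard, the snake | the rooftop: the beetle, the hawk]
7. Technician goes to the rooftop with the lizard.  [the basement: the snake | the rooftop: the beetle, the hawk, the lizard]
8. Technician goes back to the basement alone.  [the basement: the snake | the rooftop: the beetle, the hawk, the lizard]
9. Technician goes to the rooftop with the snake.  [the basement: — | the rooftop: the beetle, the hawk, the lizard, the snake]

9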